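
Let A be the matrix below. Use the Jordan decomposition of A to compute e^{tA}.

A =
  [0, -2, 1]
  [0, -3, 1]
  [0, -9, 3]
e^{tA} =
  [1, -3*t^2/2 - 2*t, t^2/2 + t]
  [0, 1 - 3*t, t]
  [0, -9*t, 3*t + 1]

Strategy: write A = P · J · P⁻¹ where J is a Jordan canonical form, so e^{tA} = P · e^{tJ} · P⁻¹, and e^{tJ} can be computed block-by-block.

A has Jordan form
J =
  [0, 1, 0]
  [0, 0, 1]
  [0, 0, 0]
(up to reordering of blocks).

Per-block formulas:
  For a 3×3 Jordan block J_3(0): exp(t · J_3(0)) = e^(0t)·(I + t·N + (t^2/2)·N^2), where N is the 3×3 nilpotent shift.

After assembling e^{tJ} and conjugating by P, we get:

e^{tA} =
  [1, -3*t^2/2 - 2*t, t^2/2 + t]
  [0, 1 - 3*t, t]
  [0, -9*t, 3*t + 1]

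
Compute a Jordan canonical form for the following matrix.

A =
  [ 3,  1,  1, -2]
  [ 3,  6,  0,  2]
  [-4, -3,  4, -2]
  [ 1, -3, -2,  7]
J_3(5) ⊕ J_1(5)

The characteristic polynomial is
  det(x·I − A) = x^4 - 20*x^3 + 150*x^2 - 500*x + 625 = (x - 5)^4

Eigenvalues and multiplicities (the geometric multiplicity of λ is n − rank(A − λI), which equals the number of Jordan blocks for λ):
  λ = 5: algebraic multiplicity = 4, geometric multiplicity = 2

Determining the block sizes for each eigenvalue:
  λ = 5: with am = 4 and gm = 2, the partition is not yet determined (e.g. several partitions of 4 into 2 parts exist). Let N = A − (5)·I. Computing rank(N^1) = 2, rank(N^2) = 1, rank(N^3) = 0; the number of blocks of size ≥ j is rank(N^{j−1}) − rank(N^j), giving [2, 1, 1]. So we have 1 block(s) of size 3, 1 block(s) of size 1 → block sizes [3, 1]

Assembling the blocks gives a Jordan form
J =
  [5, 1, 0, 0]
  [0, 5, 1, 0]
  [0, 0, 5, 0]
  [0, 0, 0, 5]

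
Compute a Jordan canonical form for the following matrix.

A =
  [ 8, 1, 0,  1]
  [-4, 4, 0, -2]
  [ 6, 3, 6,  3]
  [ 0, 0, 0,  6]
J_2(6) ⊕ J_1(6) ⊕ J_1(6)

The characteristic polynomial is
  det(x·I − A) = x^4 - 24*x^3 + 216*x^2 - 864*x + 1296 = (x - 6)^4

Eigenvalues and multiplicities (the geometric multiplicity of λ is n − rank(A − λI), which equals the number of Jordan blocks for λ):
  λ = 6: algebraic multiplicity = 4, geometric multiplicity = 3

Determining the block sizes for each eigenvalue:
  λ = 6: 3 blocks summing to 4 forces exactly one block of size 2 and the rest size 1 → block sizes [2, 1, 1]

Assembling the blocks gives a Jordan form
J =
  [6, 1, 0, 0]
  [0, 6, 0, 0]
  [0, 0, 6, 0]
  [0, 0, 0, 6]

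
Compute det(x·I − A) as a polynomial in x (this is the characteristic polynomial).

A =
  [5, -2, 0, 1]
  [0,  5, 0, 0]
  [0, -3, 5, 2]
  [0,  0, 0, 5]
x^4 - 20*x^3 + 150*x^2 - 500*x + 625

Expanding det(x·I − A) (e.g. by cofactor expansion or by noting that A is similar to its Jordan form J, which has the same characteristic polynomial as A) gives
  χ_A(x) = x^4 - 20*x^3 + 150*x^2 - 500*x + 625
which factors as (x - 5)^4. The eigenvalues (with algebraic multiplicities) are λ = 5 with multiplicity 4.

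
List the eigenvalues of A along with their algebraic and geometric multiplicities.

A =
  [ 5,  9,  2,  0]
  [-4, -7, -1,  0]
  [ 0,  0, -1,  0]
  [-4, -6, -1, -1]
λ = -1: alg = 4, geom = 2

Step 1 — factor the characteristic polynomial to read off the algebraic multiplicities:
  χ_A(x) = (x + 1)^4

Step 2 — compute geometric multiplicities via the rank-nullity identity g(λ) = n − rank(A − λI):
  rank(A − (-1)·I) = 2, so dim ker(A − (-1)·I) = n − 2 = 2

Summary:
  λ = -1: algebraic multiplicity = 4, geometric multiplicity = 2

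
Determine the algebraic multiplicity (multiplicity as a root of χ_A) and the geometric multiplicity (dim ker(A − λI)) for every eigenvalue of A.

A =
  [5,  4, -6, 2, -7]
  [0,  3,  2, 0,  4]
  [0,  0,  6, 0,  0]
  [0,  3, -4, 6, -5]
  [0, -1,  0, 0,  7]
λ = 5: alg = 3, geom = 1; λ = 6: alg = 2, geom = 2

Step 1 — factor the characteristic polynomial to read off the algebraic multiplicities:
  χ_A(x) = (x - 6)^2*(x - 5)^3

Step 2 — compute geometric multiplicities via the rank-nullity identity g(λ) = n − rank(A − λI):
  rank(A − (5)·I) = 4, so dim ker(A − (5)·I) = n − 4 = 1
  rank(A − (6)·I) = 3, so dim ker(A − (6)·I) = n − 3 = 2

Summary:
  λ = 5: algebraic multiplicity = 3, geometric multiplicity = 1
  λ = 6: algebraic multiplicity = 2, geometric multiplicity = 2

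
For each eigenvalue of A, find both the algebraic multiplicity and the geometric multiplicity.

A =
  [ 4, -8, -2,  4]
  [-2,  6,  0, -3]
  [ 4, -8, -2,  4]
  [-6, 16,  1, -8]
λ = 0: alg = 4, geom = 2

Step 1 — factor the characteristic polynomial to read off the algebraic multiplicities:
  χ_A(x) = x^4

Step 2 — compute geometric multiplicities via the rank-nullity identity g(λ) = n − rank(A − λI):
  rank(A − (0)·I) = 2, so dim ker(A − (0)·I) = n − 2 = 2

Summary:
  λ = 0: algebraic multiplicity = 4, geometric multiplicity = 2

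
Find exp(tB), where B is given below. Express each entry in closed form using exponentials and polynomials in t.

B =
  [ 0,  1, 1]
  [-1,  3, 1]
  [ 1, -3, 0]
e^{tB} =
  [t^2*exp(t)/2 - t*exp(t) + exp(t), -t^2*exp(t) + t*exp(t), -t^2*exp(t)/2 + t*exp(t)]
  [-t*exp(t), 2*t*exp(t) + exp(t), t*exp(t)]
  [t^2*exp(t)/2 + t*exp(t), -t^2*exp(t) - 3*t*exp(t), -t^2*exp(t)/2 - t*exp(t) + exp(t)]

Strategy: write B = P · J · P⁻¹ where J is a Jordan canonical form, so e^{tB} = P · e^{tJ} · P⁻¹, and e^{tJ} can be computed block-by-block.

B has Jordan form
J =
  [1, 1, 0]
  [0, 1, 1]
  [0, 0, 1]
(up to reordering of blocks).

Per-block formulas:
  For a 3×3 Jordan block J_3(1): exp(t · J_3(1)) = e^(1t)·(I + t·N + (t^2/2)·N^2), where N is the 3×3 nilpotent shift.

After assembling e^{tJ} and conjugating by P, we get:

e^{tB} =
  [t^2*exp(t)/2 - t*exp(t) + exp(t), -t^2*exp(t) + t*exp(t), -t^2*exp(t)/2 + t*exp(t)]
  [-t*exp(t), 2*t*exp(t) + exp(t), t*exp(t)]
  [t^2*exp(t)/2 + t*exp(t), -t^2*exp(t) - 3*t*exp(t), -t^2*exp(t)/2 - t*exp(t) + exp(t)]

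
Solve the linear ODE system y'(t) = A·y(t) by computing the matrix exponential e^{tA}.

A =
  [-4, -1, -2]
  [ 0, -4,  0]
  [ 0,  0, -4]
e^{tA} =
  [exp(-4*t), -t*exp(-4*t), -2*t*exp(-4*t)]
  [0, exp(-4*t), 0]
  [0, 0, exp(-4*t)]

Strategy: write A = P · J · P⁻¹ where J is a Jordan canonical form, so e^{tA} = P · e^{tJ} · P⁻¹, and e^{tJ} can be computed block-by-block.

A has Jordan form
J =
  [-4,  1,  0]
  [ 0, -4,  0]
  [ 0,  0, -4]
(up to reordering of blocks).

Per-block formulas:
  For a 1×1 block at λ = -4: exp(t · [-4]) = [e^(-4t)].
  For a 2×2 Jordan block J_2(-4): exp(t · J_2(-4)) = e^(-4t)·(I + t·N), where N is the 2×2 nilpotent shift.

After assembling e^{tJ} and conjugating by P, we get:

e^{tA} =
  [exp(-4*t), -t*exp(-4*t), -2*t*exp(-4*t)]
  [0, exp(-4*t), 0]
  [0, 0, exp(-4*t)]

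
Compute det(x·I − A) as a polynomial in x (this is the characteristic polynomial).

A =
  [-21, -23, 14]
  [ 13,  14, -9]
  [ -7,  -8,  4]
x^3 + 3*x^2 + 3*x + 1

Expanding det(x·I − A) (e.g. by cofactor expansion or by noting that A is similar to its Jordan form J, which has the same characteristic polynomial as A) gives
  χ_A(x) = x^3 + 3*x^2 + 3*x + 1
which factors as (x + 1)^3. The eigenvalues (with algebraic multiplicities) are λ = -1 with multiplicity 3.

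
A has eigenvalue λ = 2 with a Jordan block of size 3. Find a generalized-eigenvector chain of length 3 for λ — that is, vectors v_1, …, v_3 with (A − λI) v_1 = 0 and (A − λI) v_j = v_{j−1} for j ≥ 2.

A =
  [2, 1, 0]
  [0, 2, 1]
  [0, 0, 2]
A Jordan chain for λ = 2 of length 3:
v_1 = (1, 0, 0)ᵀ
v_2 = (0, 1, 0)ᵀ
v_3 = (0, 0, 1)ᵀ

Let N = A − (2)·I. We want v_3 with N^3 v_3 = 0 but N^2 v_3 ≠ 0; then v_{j-1} := N · v_j for j = 3, …, 2.

Pick v_3 = (0, 0, 1)ᵀ.
Then v_2 = N · v_3 = (0, 1, 0)ᵀ.
Then v_1 = N · v_2 = (1, 0, 0)ᵀ.

Sanity check: (A − (2)·I) v_1 = (0, 0, 0)ᵀ = 0. ✓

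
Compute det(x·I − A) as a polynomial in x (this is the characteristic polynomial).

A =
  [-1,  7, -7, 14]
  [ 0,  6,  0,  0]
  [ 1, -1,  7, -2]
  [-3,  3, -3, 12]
x^4 - 24*x^3 + 216*x^2 - 864*x + 1296

Expanding det(x·I − A) (e.g. by cofactor expansion or by noting that A is similar to its Jordan form J, which has the same characteristic polynomial as A) gives
  χ_A(x) = x^4 - 24*x^3 + 216*x^2 - 864*x + 1296
which factors as (x - 6)^4. The eigenvalues (with algebraic multiplicities) are λ = 6 with multiplicity 4.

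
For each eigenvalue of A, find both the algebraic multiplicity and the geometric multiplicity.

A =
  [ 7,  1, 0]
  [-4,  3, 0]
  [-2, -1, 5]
λ = 5: alg = 3, geom = 2

Step 1 — factor the characteristic polynomial to read off the algebraic multiplicities:
  χ_A(x) = (x - 5)^3

Step 2 — compute geometric multiplicities via the rank-nullity identity g(λ) = n − rank(A − λI):
  rank(A − (5)·I) = 1, so dim ker(A − (5)·I) = n − 1 = 2

Summary:
  λ = 5: algebraic multiplicity = 3, geometric multiplicity = 2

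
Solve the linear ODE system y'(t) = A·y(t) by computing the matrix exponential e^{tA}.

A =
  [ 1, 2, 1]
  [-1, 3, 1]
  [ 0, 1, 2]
e^{tA} =
  [-t^2*exp(2*t)/2 - t*exp(2*t) + exp(2*t), t^2*exp(2*t)/2 + 2*t*exp(2*t), t^2*exp(2*t)/2 + t*exp(2*t)]
  [-t*exp(2*t), t*exp(2*t) + exp(2*t), t*exp(2*t)]
  [-t^2*exp(2*t)/2, t^2*exp(2*t)/2 + t*exp(2*t), t^2*exp(2*t)/2 + exp(2*t)]

Strategy: write A = P · J · P⁻¹ where J is a Jordan canonical form, so e^{tA} = P · e^{tJ} · P⁻¹, and e^{tJ} can be computed block-by-block.

A has Jordan form
J =
  [2, 1, 0]
  [0, 2, 1]
  [0, 0, 2]
(up to reordering of blocks).

Per-block formulas:
  For a 3×3 Jordan block J_3(2): exp(t · J_3(2)) = e^(2t)·(I + t·N + (t^2/2)·N^2), where N is the 3×3 nilpotent shift.

After assembling e^{tJ} and conjugating by P, we get:

e^{tA} =
  [-t^2*exp(2*t)/2 - t*exp(2*t) + exp(2*t), t^2*exp(2*t)/2 + 2*t*exp(2*t), t^2*exp(2*t)/2 + t*exp(2*t)]
  [-t*exp(2*t), t*exp(2*t) + exp(2*t), t*exp(2*t)]
  [-t^2*exp(2*t)/2, t^2*exp(2*t)/2 + t*exp(2*t), t^2*exp(2*t)/2 + exp(2*t)]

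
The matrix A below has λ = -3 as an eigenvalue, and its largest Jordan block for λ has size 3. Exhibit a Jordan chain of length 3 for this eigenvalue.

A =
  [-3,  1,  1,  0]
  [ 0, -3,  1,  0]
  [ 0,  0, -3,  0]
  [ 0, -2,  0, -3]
A Jordan chain for λ = -3 of length 3:
v_1 = (1, 0, 0, -2)ᵀ
v_2 = (1, 1, 0, 0)ᵀ
v_3 = (0, 0, 1, 0)ᵀ

Let N = A − (-3)·I. We want v_3 with N^3 v_3 = 0 but N^2 v_3 ≠ 0; then v_{j-1} := N · v_j for j = 3, …, 2.

Pick v_3 = (0, 0, 1, 0)ᵀ.
Then v_2 = N · v_3 = (1, 1, 0, 0)ᵀ.
Then v_1 = N · v_2 = (1, 0, 0, -2)ᵀ.

Sanity check: (A − (-3)·I) v_1 = (0, 0, 0, 0)ᵀ = 0. ✓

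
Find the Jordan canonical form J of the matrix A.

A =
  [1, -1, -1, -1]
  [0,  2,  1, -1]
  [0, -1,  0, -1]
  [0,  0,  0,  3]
J_2(1) ⊕ J_1(1) ⊕ J_1(3)

The characteristic polynomial is
  det(x·I − A) = x^4 - 6*x^3 + 12*x^2 - 10*x + 3 = (x - 3)*(x - 1)^3

Eigenvalues and multiplicities (the geometric multiplicity of λ is n − rank(A − λI), which equals the number of Jordan blocks for λ):
  λ = 1: algebraic multiplicity = 3, geometric multiplicity = 2
  λ = 3: algebraic multiplicity = 1, geometric multiplicity = 1

Determining the block sizes for each eigenvalue:
  λ = 1: 2 blocks summing to 3 forces exactly one block of size 2 and the rest size 1 → block sizes [2, 1]
  λ = 3: one block (gm = 1), so the single block has size am = 1 → block sizes [1]

Assembling the blocks gives a Jordan form
J =
  [1, 1, 0, 0]
  [0, 1, 0, 0]
  [0, 0, 1, 0]
  [0, 0, 0, 3]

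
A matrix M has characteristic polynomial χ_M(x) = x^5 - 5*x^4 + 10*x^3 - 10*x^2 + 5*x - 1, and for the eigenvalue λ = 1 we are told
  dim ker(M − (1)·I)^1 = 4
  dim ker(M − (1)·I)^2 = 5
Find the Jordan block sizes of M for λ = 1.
Block sizes for λ = 1: [2, 1, 1, 1]

From the dimensions of kernels of powers, the number of Jordan blocks of size at least j is d_j − d_{j−1} where d_j = dim ker(N^j) (with d_0 = 0). Computing the differences gives [4, 1].
The number of blocks of size exactly k is (#blocks of size ≥ k) − (#blocks of size ≥ k + 1), so the partition is: 3 block(s) of size 1, 1 block(s) of size 2.
In nonincreasing order the block sizes are [2, 1, 1, 1].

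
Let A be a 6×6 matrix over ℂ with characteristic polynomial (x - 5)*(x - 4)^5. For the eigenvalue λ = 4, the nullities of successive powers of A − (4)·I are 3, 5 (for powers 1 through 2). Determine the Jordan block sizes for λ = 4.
Block sizes for λ = 4: [2, 2, 1]

From the dimensions of kernels of powers, the number of Jordan blocks of size at least j is d_j − d_{j−1} where d_j = dim ker(N^j) (with d_0 = 0). Computing the differences gives [3, 2].
The number of blocks of size exactly k is (#blocks of size ≥ k) − (#blocks of size ≥ k + 1), so the partition is: 1 block(s) of size 1, 2 block(s) of size 2.
In nonincreasing order the block sizes are [2, 2, 1].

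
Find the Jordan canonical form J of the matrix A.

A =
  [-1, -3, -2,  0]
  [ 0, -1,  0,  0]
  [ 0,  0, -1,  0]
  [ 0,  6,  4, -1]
J_2(-1) ⊕ J_1(-1) ⊕ J_1(-1)

The characteristic polynomial is
  det(x·I − A) = x^4 + 4*x^3 + 6*x^2 + 4*x + 1 = (x + 1)^4

Eigenvalues and multiplicities (the geometric multiplicity of λ is n − rank(A − λI), which equals the number of Jordan blocks for λ):
  λ = -1: algebraic multiplicity = 4, geometric multiplicity = 3

Determining the block sizes for each eigenvalue:
  λ = -1: 3 blocks summing to 4 forces exactly one block of size 2 and the rest size 1 → block sizes [2, 1, 1]

Assembling the blocks gives a Jordan form
J =
  [-1,  1,  0,  0]
  [ 0, -1,  0,  0]
  [ 0,  0, -1,  0]
  [ 0,  0,  0, -1]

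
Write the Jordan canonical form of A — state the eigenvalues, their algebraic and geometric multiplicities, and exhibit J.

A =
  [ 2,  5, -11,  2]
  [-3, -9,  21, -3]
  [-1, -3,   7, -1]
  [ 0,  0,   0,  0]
J_3(0) ⊕ J_1(0)

The characteristic polynomial is
  det(x·I − A) = x^4

Eigenvalues and multiplicities (the geometric multiplicity of λ is n − rank(A − λI), which equals the number of Jordan blocks for λ):
  λ = 0: algebraic multiplicity = 4, geometric multiplicity = 2

Determining the block sizes for each eigenvalue:
  λ = 0: with am = 4 and gm = 2, the partition is not yet determined (e.g. several partitions of 4 into 2 parts exist). Let N = A − (0)·I. Computing rank(N^1) = 2, rank(N^2) = 1, rank(N^3) = 0; the number of blocks of size ≥ j is rank(N^{j−1}) − rank(N^j), giving [2, 1, 1]. So we have 1 block(s) of size 3, 1 block(s) of size 1 → block sizes [3, 1]

Assembling the blocks gives a Jordan form
J =
  [0, 1, 0, 0]
  [0, 0, 1, 0]
  [0, 0, 0, 0]
  [0, 0, 0, 0]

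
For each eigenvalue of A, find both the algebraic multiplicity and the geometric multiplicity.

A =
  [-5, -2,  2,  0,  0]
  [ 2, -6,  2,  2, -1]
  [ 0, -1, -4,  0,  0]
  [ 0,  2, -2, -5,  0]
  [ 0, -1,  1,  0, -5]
λ = -5: alg = 5, geom = 3

Step 1 — factor the characteristic polynomial to read off the algebraic multiplicities:
  χ_A(x) = (x + 5)^5

Step 2 — compute geometric multiplicities via the rank-nullity identity g(λ) = n − rank(A − λI):
  rank(A − (-5)·I) = 2, so dim ker(A − (-5)·I) = n − 2 = 3

Summary:
  λ = -5: algebraic multiplicity = 5, geometric multiplicity = 3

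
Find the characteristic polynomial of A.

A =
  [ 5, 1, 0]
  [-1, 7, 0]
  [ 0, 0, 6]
x^3 - 18*x^2 + 108*x - 216

Expanding det(x·I − A) (e.g. by cofactor expansion or by noting that A is similar to its Jordan form J, which has the same characteristic polynomial as A) gives
  χ_A(x) = x^3 - 18*x^2 + 108*x - 216
which factors as (x - 6)^3. The eigenvalues (with algebraic multiplicities) are λ = 6 with multiplicity 3.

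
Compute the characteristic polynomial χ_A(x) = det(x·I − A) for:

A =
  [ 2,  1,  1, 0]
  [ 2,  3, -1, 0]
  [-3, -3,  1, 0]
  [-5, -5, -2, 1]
x^4 - 7*x^3 + 15*x^2 - 13*x + 4

Expanding det(x·I − A) (e.g. by cofactor expansion or by noting that A is similar to its Jordan form J, which has the same characteristic polynomial as A) gives
  χ_A(x) = x^4 - 7*x^3 + 15*x^2 - 13*x + 4
which factors as (x - 4)*(x - 1)^3. The eigenvalues (with algebraic multiplicities) are λ = 1 with multiplicity 3, λ = 4 with multiplicity 1.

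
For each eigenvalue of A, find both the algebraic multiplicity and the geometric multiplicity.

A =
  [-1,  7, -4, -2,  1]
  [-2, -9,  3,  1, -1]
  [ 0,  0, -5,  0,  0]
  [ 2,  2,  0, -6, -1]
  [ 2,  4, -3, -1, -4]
λ = -5: alg = 5, geom = 2

Step 1 — factor the characteristic polynomial to read off the algebraic multiplicities:
  χ_A(x) = (x + 5)^5

Step 2 — compute geometric multiplicities via the rank-nullity identity g(λ) = n − rank(A − λI):
  rank(A − (-5)·I) = 3, so dim ker(A − (-5)·I) = n − 3 = 2

Summary:
  λ = -5: algebraic multiplicity = 5, geometric multiplicity = 2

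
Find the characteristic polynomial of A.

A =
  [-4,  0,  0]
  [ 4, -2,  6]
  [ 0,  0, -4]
x^3 + 10*x^2 + 32*x + 32

Expanding det(x·I − A) (e.g. by cofactor expansion or by noting that A is similar to its Jordan form J, which has the same characteristic polynomial as A) gives
  χ_A(x) = x^3 + 10*x^2 + 32*x + 32
which factors as (x + 2)*(x + 4)^2. The eigenvalues (with algebraic multiplicities) are λ = -4 with multiplicity 2, λ = -2 with multiplicity 1.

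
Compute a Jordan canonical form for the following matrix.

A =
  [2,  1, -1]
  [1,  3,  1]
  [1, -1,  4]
J_3(3)

The characteristic polynomial is
  det(x·I − A) = x^3 - 9*x^2 + 27*x - 27 = (x - 3)^3

Eigenvalues and multiplicities (the geometric multiplicity of λ is n − rank(A − λI), which equals the number of Jordan blocks for λ):
  λ = 3: algebraic multiplicity = 3, geometric multiplicity = 1

Determining the block sizes for each eigenvalue:
  λ = 3: one block (gm = 1), so the single block has size am = 3 → block sizes [3]

Assembling the blocks gives a Jordan form
J =
  [3, 1, 0]
  [0, 3, 1]
  [0, 0, 3]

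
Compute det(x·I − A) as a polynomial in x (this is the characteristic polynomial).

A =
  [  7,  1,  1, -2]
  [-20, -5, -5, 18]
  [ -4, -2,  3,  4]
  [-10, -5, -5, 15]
x^4 - 20*x^3 + 150*x^2 - 500*x + 625

Expanding det(x·I − A) (e.g. by cofactor expansion or by noting that A is similar to its Jordan form J, which has the same characteristic polynomial as A) gives
  χ_A(x) = x^4 - 20*x^3 + 150*x^2 - 500*x + 625
which factors as (x - 5)^4. The eigenvalues (with algebraic multiplicities) are λ = 5 with multiplicity 4.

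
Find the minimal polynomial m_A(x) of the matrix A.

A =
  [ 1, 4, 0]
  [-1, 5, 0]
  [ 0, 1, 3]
x^3 - 9*x^2 + 27*x - 27

The characteristic polynomial is χ_A(x) = (x - 3)^3, so the eigenvalues are known. The minimal polynomial is
  m_A(x) = Π_λ (x − λ)^{k_λ}
where k_λ is the size of the *largest* Jordan block for λ (equivalently, the smallest k with (A − λI)^k v = 0 for every generalised eigenvector v of λ).

  λ = 3: largest Jordan block has size 3, contributing (x − 3)^3

So m_A(x) = (x - 3)^3 = x^3 - 9*x^2 + 27*x - 27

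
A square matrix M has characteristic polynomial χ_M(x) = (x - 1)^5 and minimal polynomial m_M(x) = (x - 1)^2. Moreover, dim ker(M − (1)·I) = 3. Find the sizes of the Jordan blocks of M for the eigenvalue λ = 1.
Block sizes for λ = 1: [2, 2, 1]

Step 1 — from the characteristic polynomial, algebraic multiplicity of λ = 1 is 5. From dim ker(M − (1)·I) = 3, there are exactly 3 Jordan blocks for λ = 1.
Step 2 — from the minimal polynomial, the factor (x − 1)^2 tells us the largest block for λ = 1 has size 2.
Step 3 — with total size 5, 3 blocks, and largest block 2, the block sizes (in nonincreasing order) are [2, 2, 1].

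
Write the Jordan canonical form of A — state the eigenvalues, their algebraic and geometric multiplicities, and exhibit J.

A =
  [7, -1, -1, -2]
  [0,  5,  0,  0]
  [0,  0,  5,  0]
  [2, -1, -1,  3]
J_2(5) ⊕ J_1(5) ⊕ J_1(5)

The characteristic polynomial is
  det(x·I − A) = x^4 - 20*x^3 + 150*x^2 - 500*x + 625 = (x - 5)^4

Eigenvalues and multiplicities (the geometric multiplicity of λ is n − rank(A − λI), which equals the number of Jordan blocks for λ):
  λ = 5: algebraic multiplicity = 4, geometric multiplicity = 3

Determining the block sizes for each eigenvalue:
  λ = 5: 3 blocks summing to 4 forces exactly one block of size 2 and the rest size 1 → block sizes [2, 1, 1]

Assembling the blocks gives a Jordan form
J =
  [5, 1, 0, 0]
  [0, 5, 0, 0]
  [0, 0, 5, 0]
  [0, 0, 0, 5]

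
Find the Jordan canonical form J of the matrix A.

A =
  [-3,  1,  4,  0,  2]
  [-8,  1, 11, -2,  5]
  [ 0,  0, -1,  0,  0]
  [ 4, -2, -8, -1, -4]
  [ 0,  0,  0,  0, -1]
J_3(-1) ⊕ J_1(-1) ⊕ J_1(-1)

The characteristic polynomial is
  det(x·I − A) = x^5 + 5*x^4 + 10*x^3 + 10*x^2 + 5*x + 1 = (x + 1)^5

Eigenvalues and multiplicities (the geometric multiplicity of λ is n − rank(A − λI), which equals the number of Jordan blocks for λ):
  λ = -1: algebraic multiplicity = 5, geometric multiplicity = 3

Determining the block sizes for each eigenvalue:
  λ = -1: with am = 5 and gm = 3, the partition is not yet determined (e.g. several partitions of 5 into 3 parts exist). Let N = A − (-1)·I. Computing rank(N^1) = 2, rank(N^2) = 1, rank(N^3) = 0; the number of blocks of size ≥ j is rank(N^{j−1}) − rank(N^j), giving [3, 1, 1]. So we have 1 block(s) of size 3, 2 block(s) of size 1 → block sizes [3, 1, 1]

Assembling the blocks gives a Jordan form
J =
  [-1,  1,  0,  0,  0]
  [ 0, -1,  1,  0,  0]
  [ 0,  0, -1,  0,  0]
  [ 0,  0,  0, -1,  0]
  [ 0,  0,  0,  0, -1]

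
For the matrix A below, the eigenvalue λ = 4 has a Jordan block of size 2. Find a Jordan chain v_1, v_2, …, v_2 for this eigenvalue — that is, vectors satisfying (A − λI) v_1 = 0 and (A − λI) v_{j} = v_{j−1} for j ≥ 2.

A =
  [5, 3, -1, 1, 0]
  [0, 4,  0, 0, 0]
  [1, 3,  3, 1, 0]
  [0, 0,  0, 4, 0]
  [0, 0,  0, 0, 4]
A Jordan chain for λ = 4 of length 2:
v_1 = (1, 0, 1, 0, 0)ᵀ
v_2 = (1, 0, 0, 0, 0)ᵀ

Let N = A − (4)·I. We want v_2 with N^2 v_2 = 0 but N^1 v_2 ≠ 0; then v_{j-1} := N · v_j for j = 2, …, 2.

Pick v_2 = (1, 0, 0, 0, 0)ᵀ.
Then v_1 = N · v_2 = (1, 0, 1, 0, 0)ᵀ.

Sanity check: (A − (4)·I) v_1 = (0, 0, 0, 0, 0)ᵀ = 0. ✓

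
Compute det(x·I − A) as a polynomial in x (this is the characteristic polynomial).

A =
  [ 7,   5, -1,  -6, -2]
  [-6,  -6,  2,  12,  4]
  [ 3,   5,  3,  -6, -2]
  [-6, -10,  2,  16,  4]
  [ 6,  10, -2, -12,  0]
x^5 - 20*x^4 + 160*x^3 - 640*x^2 + 1280*x - 1024

Expanding det(x·I − A) (e.g. by cofactor expansion or by noting that A is similar to its Jordan form J, which has the same characteristic polynomial as A) gives
  χ_A(x) = x^5 - 20*x^4 + 160*x^3 - 640*x^2 + 1280*x - 1024
which factors as (x - 4)^5. The eigenvalues (with algebraic multiplicities) are λ = 4 with multiplicity 5.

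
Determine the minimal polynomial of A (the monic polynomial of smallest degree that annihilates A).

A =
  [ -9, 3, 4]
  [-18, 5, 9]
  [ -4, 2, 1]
x^3 + 3*x^2 + 3*x + 1

The characteristic polynomial is χ_A(x) = (x + 1)^3, so the eigenvalues are known. The minimal polynomial is
  m_A(x) = Π_λ (x − λ)^{k_λ}
where k_λ is the size of the *largest* Jordan block for λ (equivalently, the smallest k with (A − λI)^k v = 0 for every generalised eigenvector v of λ).

  λ = -1: largest Jordan block has size 3, contributing (x + 1)^3

So m_A(x) = (x + 1)^3 = x^3 + 3*x^2 + 3*x + 1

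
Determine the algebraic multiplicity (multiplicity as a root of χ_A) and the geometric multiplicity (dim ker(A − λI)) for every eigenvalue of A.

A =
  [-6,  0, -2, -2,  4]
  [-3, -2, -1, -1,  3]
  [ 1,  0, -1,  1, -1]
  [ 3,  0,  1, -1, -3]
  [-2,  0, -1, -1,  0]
λ = -2: alg = 5, geom = 3

Step 1 — factor the characteristic polynomial to read off the algebraic multiplicities:
  χ_A(x) = (x + 2)^5

Step 2 — compute geometric multiplicities via the rank-nullity identity g(λ) = n − rank(A − λI):
  rank(A − (-2)·I) = 2, so dim ker(A − (-2)·I) = n − 2 = 3

Summary:
  λ = -2: algebraic multiplicity = 5, geometric multiplicity = 3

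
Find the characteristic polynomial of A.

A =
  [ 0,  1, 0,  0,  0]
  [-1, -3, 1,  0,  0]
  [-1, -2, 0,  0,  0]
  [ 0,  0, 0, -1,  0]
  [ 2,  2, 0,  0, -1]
x^5 + 5*x^4 + 10*x^3 + 10*x^2 + 5*x + 1

Expanding det(x·I − A) (e.g. by cofactor expansion or by noting that A is similar to its Jordan form J, which has the same characteristic polynomial as A) gives
  χ_A(x) = x^5 + 5*x^4 + 10*x^3 + 10*x^2 + 5*x + 1
which factors as (x + 1)^5. The eigenvalues (with algebraic multiplicities) are λ = -1 with multiplicity 5.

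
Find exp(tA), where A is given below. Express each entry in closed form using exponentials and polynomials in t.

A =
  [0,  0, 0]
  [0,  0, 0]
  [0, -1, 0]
e^{tA} =
  [1, 0, 0]
  [0, 1, 0]
  [0, -t, 1]

Strategy: write A = P · J · P⁻¹ where J is a Jordan canonical form, so e^{tA} = P · e^{tJ} · P⁻¹, and e^{tJ} can be computed block-by-block.

A has Jordan form
J =
  [0, 1, 0]
  [0, 0, 0]
  [0, 0, 0]
(up to reordering of blocks).

Per-block formulas:
  For a 1×1 block at λ = 0: exp(t · [0]) = [e^(0t)].
  For a 2×2 Jordan block J_2(0): exp(t · J_2(0)) = e^(0t)·(I + t·N), where N is the 2×2 nilpotent shift.

After assembling e^{tJ} and conjugating by P, we get:

e^{tA} =
  [1, 0, 0]
  [0, 1, 0]
  [0, -t, 1]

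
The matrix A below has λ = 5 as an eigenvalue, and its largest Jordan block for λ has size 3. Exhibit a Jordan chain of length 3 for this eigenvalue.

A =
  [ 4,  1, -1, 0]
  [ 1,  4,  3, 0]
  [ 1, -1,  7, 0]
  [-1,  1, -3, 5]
A Jordan chain for λ = 5 of length 3:
v_1 = (1, 1, 0, -1)ᵀ
v_2 = (-1, 1, 1, -1)ᵀ
v_3 = (1, 0, 0, 0)ᵀ

Let N = A − (5)·I. We want v_3 with N^3 v_3 = 0 but N^2 v_3 ≠ 0; then v_{j-1} := N · v_j for j = 3, …, 2.

Pick v_3 = (1, 0, 0, 0)ᵀ.
Then v_2 = N · v_3 = (-1, 1, 1, -1)ᵀ.
Then v_1 = N · v_2 = (1, 1, 0, -1)ᵀ.

Sanity check: (A − (5)·I) v_1 = (0, 0, 0, 0)ᵀ = 0. ✓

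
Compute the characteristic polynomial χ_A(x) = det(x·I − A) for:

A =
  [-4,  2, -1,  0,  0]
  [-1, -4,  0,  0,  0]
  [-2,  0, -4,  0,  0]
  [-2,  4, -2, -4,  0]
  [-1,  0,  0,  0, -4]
x^5 + 20*x^4 + 160*x^3 + 640*x^2 + 1280*x + 1024

Expanding det(x·I − A) (e.g. by cofactor expansion or by noting that A is similar to its Jordan form J, which has the same characteristic polynomial as A) gives
  χ_A(x) = x^5 + 20*x^4 + 160*x^3 + 640*x^2 + 1280*x + 1024
which factors as (x + 4)^5. The eigenvalues (with algebraic multiplicities) are λ = -4 with multiplicity 5.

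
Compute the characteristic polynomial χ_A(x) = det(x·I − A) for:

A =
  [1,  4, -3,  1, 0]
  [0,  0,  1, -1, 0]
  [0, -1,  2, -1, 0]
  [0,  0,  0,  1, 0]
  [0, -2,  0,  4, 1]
x^5 - 5*x^4 + 10*x^3 - 10*x^2 + 5*x - 1

Expanding det(x·I − A) (e.g. by cofactor expansion or by noting that A is similar to its Jordan form J, which has the same characteristic polynomial as A) gives
  χ_A(x) = x^5 - 5*x^4 + 10*x^3 - 10*x^2 + 5*x - 1
which factors as (x - 1)^5. The eigenvalues (with algebraic multiplicities) are λ = 1 with multiplicity 5.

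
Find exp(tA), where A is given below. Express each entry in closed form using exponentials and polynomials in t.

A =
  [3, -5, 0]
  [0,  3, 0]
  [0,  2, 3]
e^{tA} =
  [exp(3*t), -5*t*exp(3*t), 0]
  [0, exp(3*t), 0]
  [0, 2*t*exp(3*t), exp(3*t)]

Strategy: write A = P · J · P⁻¹ where J is a Jordan canonical form, so e^{tA} = P · e^{tJ} · P⁻¹, and e^{tJ} can be computed block-by-block.

A has Jordan form
J =
  [3, 1, 0]
  [0, 3, 0]
  [0, 0, 3]
(up to reordering of blocks).

Per-block formulas:
  For a 2×2 Jordan block J_2(3): exp(t · J_2(3)) = e^(3t)·(I + t·N), where N is the 2×2 nilpotent shift.
  For a 1×1 block at λ = 3: exp(t · [3]) = [e^(3t)].

After assembling e^{tJ} and conjugating by P, we get:

e^{tA} =
  [exp(3*t), -5*t*exp(3*t), 0]
  [0, exp(3*t), 0]
  [0, 2*t*exp(3*t), exp(3*t)]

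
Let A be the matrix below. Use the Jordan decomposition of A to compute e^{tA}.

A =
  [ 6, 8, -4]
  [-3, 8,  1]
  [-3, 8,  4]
e^{tA} =
  [-6*t^2*exp(6*t) + exp(6*t), -8*t^2*exp(6*t) + 8*t*exp(6*t), 8*t^2*exp(6*t) - 4*t*exp(6*t)]
  [-9*t^2*exp(6*t)/2 - 3*t*exp(6*t), -6*t^2*exp(6*t) + 2*t*exp(6*t) + exp(6*t), 6*t^2*exp(6*t) + t*exp(6*t)]
  [-9*t^2*exp(6*t) - 3*t*exp(6*t), -12*t^2*exp(6*t) + 8*t*exp(6*t), 12*t^2*exp(6*t) - 2*t*exp(6*t) + exp(6*t)]

Strategy: write A = P · J · P⁻¹ where J is a Jordan canonical form, so e^{tA} = P · e^{tJ} · P⁻¹, and e^{tJ} can be computed block-by-block.

A has Jordan form
J =
  [6, 1, 0]
  [0, 6, 1]
  [0, 0, 6]
(up to reordering of blocks).

Per-block formulas:
  For a 3×3 Jordan block J_3(6): exp(t · J_3(6)) = e^(6t)·(I + t·N + (t^2/2)·N^2), where N is the 3×3 nilpotent shift.

After assembling e^{tJ} and conjugating by P, we get:

e^{tA} =
  [-6*t^2*exp(6*t) + exp(6*t), -8*t^2*exp(6*t) + 8*t*exp(6*t), 8*t^2*exp(6*t) - 4*t*exp(6*t)]
  [-9*t^2*exp(6*t)/2 - 3*t*exp(6*t), -6*t^2*exp(6*t) + 2*t*exp(6*t) + exp(6*t), 6*t^2*exp(6*t) + t*exp(6*t)]
  [-9*t^2*exp(6*t) - 3*t*exp(6*t), -12*t^2*exp(6*t) + 8*t*exp(6*t), 12*t^2*exp(6*t) - 2*t*exp(6*t) + exp(6*t)]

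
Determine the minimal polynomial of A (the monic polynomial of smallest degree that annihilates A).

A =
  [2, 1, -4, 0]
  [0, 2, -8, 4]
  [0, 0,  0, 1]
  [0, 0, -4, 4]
x^2 - 4*x + 4

The characteristic polynomial is χ_A(x) = (x - 2)^4, so the eigenvalues are known. The minimal polynomial is
  m_A(x) = Π_λ (x − λ)^{k_λ}
where k_λ is the size of the *largest* Jordan block for λ (equivalently, the smallest k with (A − λI)^k v = 0 for every generalised eigenvector v of λ).

  λ = 2: largest Jordan block has size 2, contributing (x − 2)^2

So m_A(x) = (x - 2)^2 = x^2 - 4*x + 4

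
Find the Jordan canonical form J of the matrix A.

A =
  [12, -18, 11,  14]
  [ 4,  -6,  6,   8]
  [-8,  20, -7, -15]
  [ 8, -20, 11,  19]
J_3(4) ⊕ J_1(6)

The characteristic polynomial is
  det(x·I − A) = x^4 - 18*x^3 + 120*x^2 - 352*x + 384 = (x - 6)*(x - 4)^3

Eigenvalues and multiplicities (the geometric multiplicity of λ is n − rank(A − λI), which equals the number of Jordan blocks for λ):
  λ = 4: algebraic multiplicity = 3, geometric multiplicity = 1
  λ = 6: algebraic multiplicity = 1, geometric multiplicity = 1

Determining the block sizes for each eigenvalue:
  λ = 4: one block (gm = 1), so the single block has size am = 3 → block sizes [3]
  λ = 6: one block (gm = 1), so the single block has size am = 1 → block sizes [1]

Assembling the blocks gives a Jordan form
J =
  [4, 1, 0, 0]
  [0, 4, 1, 0]
  [0, 0, 4, 0]
  [0, 0, 0, 6]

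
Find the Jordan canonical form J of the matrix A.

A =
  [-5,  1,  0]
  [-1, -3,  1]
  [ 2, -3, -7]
J_3(-5)

The characteristic polynomial is
  det(x·I − A) = x^3 + 15*x^2 + 75*x + 125 = (x + 5)^3

Eigenvalues and multiplicities (the geometric multiplicity of λ is n − rank(A − λI), which equals the number of Jordan blocks for λ):
  λ = -5: algebraic multiplicity = 3, geometric multiplicity = 1

Determining the block sizes for each eigenvalue:
  λ = -5: one block (gm = 1), so the single block has size am = 3 → block sizes [3]

Assembling the blocks gives a Jordan form
J =
  [-5,  1,  0]
  [ 0, -5,  1]
  [ 0,  0, -5]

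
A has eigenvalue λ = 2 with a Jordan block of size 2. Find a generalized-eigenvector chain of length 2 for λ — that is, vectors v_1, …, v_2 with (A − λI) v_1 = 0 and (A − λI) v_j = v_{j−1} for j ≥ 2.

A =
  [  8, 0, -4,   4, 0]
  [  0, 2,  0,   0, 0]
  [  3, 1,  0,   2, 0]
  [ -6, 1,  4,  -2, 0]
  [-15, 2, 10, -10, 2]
A Jordan chain for λ = 2 of length 2:
v_1 = (6, 0, 3, -6, -15)ᵀ
v_2 = (1, 0, 0, 0, 0)ᵀ

Let N = A − (2)·I. We want v_2 with N^2 v_2 = 0 but N^1 v_2 ≠ 0; then v_{j-1} := N · v_j for j = 2, …, 2.

Pick v_2 = (1, 0, 0, 0, 0)ᵀ.
Then v_1 = N · v_2 = (6, 0, 3, -6, -15)ᵀ.

Sanity check: (A − (2)·I) v_1 = (0, 0, 0, 0, 0)ᵀ = 0. ✓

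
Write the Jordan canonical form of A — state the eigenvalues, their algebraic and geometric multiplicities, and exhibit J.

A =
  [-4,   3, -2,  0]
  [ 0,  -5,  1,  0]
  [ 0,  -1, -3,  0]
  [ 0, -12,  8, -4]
J_3(-4) ⊕ J_1(-4)

The characteristic polynomial is
  det(x·I − A) = x^4 + 16*x^3 + 96*x^2 + 256*x + 256 = (x + 4)^4

Eigenvalues and multiplicities (the geometric multiplicity of λ is n − rank(A − λI), which equals the number of Jordan blocks for λ):
  λ = -4: algebraic multiplicity = 4, geometric multiplicity = 2

Determining the block sizes for each eigenvalue:
  λ = -4: with am = 4 and gm = 2, the partition is not yet determined (e.g. several partitions of 4 into 2 parts exist). Let N = A − (-4)·I. Computing rank(N^1) = 2, rank(N^2) = 1, rank(N^3) = 0; the number of blocks of size ≥ j is rank(N^{j−1}) − rank(N^j), giving [2, 1, 1]. So we have 1 block(s) of size 3, 1 block(s) of size 1 → block sizes [3, 1]

Assembling the blocks gives a Jordan form
J =
  [-4,  1,  0,  0]
  [ 0, -4,  1,  0]
  [ 0,  0, -4,  0]
  [ 0,  0,  0, -4]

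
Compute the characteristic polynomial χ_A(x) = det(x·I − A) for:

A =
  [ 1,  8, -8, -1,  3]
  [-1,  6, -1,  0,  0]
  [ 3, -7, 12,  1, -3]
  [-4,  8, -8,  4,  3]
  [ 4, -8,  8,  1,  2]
x^5 - 25*x^4 + 250*x^3 - 1250*x^2 + 3125*x - 3125

Expanding det(x·I − A) (e.g. by cofactor expansion or by noting that A is similar to its Jordan form J, which has the same characteristic polynomial as A) gives
  χ_A(x) = x^5 - 25*x^4 + 250*x^3 - 1250*x^2 + 3125*x - 3125
which factors as (x - 5)^5. The eigenvalues (with algebraic multiplicities) are λ = 5 with multiplicity 5.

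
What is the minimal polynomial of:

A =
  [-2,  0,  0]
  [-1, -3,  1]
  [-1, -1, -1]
x^2 + 4*x + 4

The characteristic polynomial is χ_A(x) = (x + 2)^3, so the eigenvalues are known. The minimal polynomial is
  m_A(x) = Π_λ (x − λ)^{k_λ}
where k_λ is the size of the *largest* Jordan block for λ (equivalently, the smallest k with (A − λI)^k v = 0 for every generalised eigenvector v of λ).

  λ = -2: largest Jordan block has size 2, contributing (x + 2)^2

So m_A(x) = (x + 2)^2 = x^2 + 4*x + 4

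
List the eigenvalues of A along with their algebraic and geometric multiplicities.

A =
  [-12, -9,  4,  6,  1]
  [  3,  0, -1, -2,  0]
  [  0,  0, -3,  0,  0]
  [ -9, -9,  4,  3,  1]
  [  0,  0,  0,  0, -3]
λ = -3: alg = 5, geom = 3

Step 1 — factor the characteristic polynomial to read off the algebraic multiplicities:
  χ_A(x) = (x + 3)^5

Step 2 — compute geometric multiplicities via the rank-nullity identity g(λ) = n − rank(A − λI):
  rank(A − (-3)·I) = 2, so dim ker(A − (-3)·I) = n − 2 = 3

Summary:
  λ = -3: algebraic multiplicity = 5, geometric multiplicity = 3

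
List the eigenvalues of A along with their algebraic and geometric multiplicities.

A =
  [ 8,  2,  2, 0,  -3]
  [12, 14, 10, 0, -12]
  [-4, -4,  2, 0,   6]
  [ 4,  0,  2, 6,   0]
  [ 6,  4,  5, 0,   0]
λ = 6: alg = 5, geom = 3

Step 1 — factor the characteristic polynomial to read off the algebraic multiplicities:
  χ_A(x) = (x - 6)^5

Step 2 — compute geometric multiplicities via the rank-nullity identity g(λ) = n − rank(A − λI):
  rank(A − (6)·I) = 2, so dim ker(A − (6)·I) = n − 2 = 3

Summary:
  λ = 6: algebraic multiplicity = 5, geometric multiplicity = 3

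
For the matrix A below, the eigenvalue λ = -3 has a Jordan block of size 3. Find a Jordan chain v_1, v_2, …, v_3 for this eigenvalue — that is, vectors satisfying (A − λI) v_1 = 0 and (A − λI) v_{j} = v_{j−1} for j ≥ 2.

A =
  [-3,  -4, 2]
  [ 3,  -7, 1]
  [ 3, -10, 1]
A Jordan chain for λ = -3 of length 3:
v_1 = (-6, -9, -18)ᵀ
v_2 = (0, 3, 3)ᵀ
v_3 = (1, 0, 0)ᵀ

Let N = A − (-3)·I. We want v_3 with N^3 v_3 = 0 but N^2 v_3 ≠ 0; then v_{j-1} := N · v_j for j = 3, …, 2.

Pick v_3 = (1, 0, 0)ᵀ.
Then v_2 = N · v_3 = (0, 3, 3)ᵀ.
Then v_1 = N · v_2 = (-6, -9, -18)ᵀ.

Sanity check: (A − (-3)·I) v_1 = (0, 0, 0)ᵀ = 0. ✓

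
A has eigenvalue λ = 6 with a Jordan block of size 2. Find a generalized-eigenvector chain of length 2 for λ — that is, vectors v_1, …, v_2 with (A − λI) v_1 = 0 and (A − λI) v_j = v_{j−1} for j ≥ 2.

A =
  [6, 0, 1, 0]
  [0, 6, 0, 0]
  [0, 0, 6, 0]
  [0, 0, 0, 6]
A Jordan chain for λ = 6 of length 2:
v_1 = (1, 0, 0, 0)ᵀ
v_2 = (0, 0, 1, 0)ᵀ

Let N = A − (6)·I. We want v_2 with N^2 v_2 = 0 but N^1 v_2 ≠ 0; then v_{j-1} := N · v_j for j = 2, …, 2.

Pick v_2 = (0, 0, 1, 0)ᵀ.
Then v_1 = N · v_2 = (1, 0, 0, 0)ᵀ.

Sanity check: (A − (6)·I) v_1 = (0, 0, 0, 0)ᵀ = 0. ✓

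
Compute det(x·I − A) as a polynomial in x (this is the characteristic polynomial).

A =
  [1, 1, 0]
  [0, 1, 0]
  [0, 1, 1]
x^3 - 3*x^2 + 3*x - 1

Expanding det(x·I − A) (e.g. by cofactor expansion or by noting that A is similar to its Jordan form J, which has the same characteristic polynomial as A) gives
  χ_A(x) = x^3 - 3*x^2 + 3*x - 1
which factors as (x - 1)^3. The eigenvalues (with algebraic multiplicities) are λ = 1 with multiplicity 3.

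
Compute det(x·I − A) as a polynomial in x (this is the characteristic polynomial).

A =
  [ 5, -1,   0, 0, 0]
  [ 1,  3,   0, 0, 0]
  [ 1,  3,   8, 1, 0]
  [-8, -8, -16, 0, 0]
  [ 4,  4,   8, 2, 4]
x^5 - 20*x^4 + 160*x^3 - 640*x^2 + 1280*x - 1024

Expanding det(x·I − A) (e.g. by cofactor expansion or by noting that A is similar to its Jordan form J, which has the same characteristic polynomial as A) gives
  χ_A(x) = x^5 - 20*x^4 + 160*x^3 - 640*x^2 + 1280*x - 1024
which factors as (x - 4)^5. The eigenvalues (with algebraic multiplicities) are λ = 4 with multiplicity 5.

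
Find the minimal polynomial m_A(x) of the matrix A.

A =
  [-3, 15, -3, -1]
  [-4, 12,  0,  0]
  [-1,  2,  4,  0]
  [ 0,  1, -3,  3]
x^3 - 12*x^2 + 48*x - 64

The characteristic polynomial is χ_A(x) = (x - 4)^4, so the eigenvalues are known. The minimal polynomial is
  m_A(x) = Π_λ (x − λ)^{k_λ}
where k_λ is the size of the *largest* Jordan block for λ (equivalently, the smallest k with (A − λI)^k v = 0 for every generalised eigenvector v of λ).

  λ = 4: largest Jordan block has size 3, contributing (x − 4)^3

So m_A(x) = (x - 4)^3 = x^3 - 12*x^2 + 48*x - 64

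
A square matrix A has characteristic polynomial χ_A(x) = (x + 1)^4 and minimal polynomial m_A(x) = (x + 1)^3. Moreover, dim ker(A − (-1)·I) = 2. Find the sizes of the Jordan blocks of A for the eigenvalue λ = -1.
Block sizes for λ = -1: [3, 1]

Step 1 — from the characteristic polynomial, algebraic multiplicity of λ = -1 is 4. From dim ker(A − (-1)·I) = 2, there are exactly 2 Jordan blocks for λ = -1.
Step 2 — from the minimal polynomial, the factor (x + 1)^3 tells us the largest block for λ = -1 has size 3.
Step 3 — with total size 4, 2 blocks, and largest block 3, the block sizes (in nonincreasing order) are [3, 1].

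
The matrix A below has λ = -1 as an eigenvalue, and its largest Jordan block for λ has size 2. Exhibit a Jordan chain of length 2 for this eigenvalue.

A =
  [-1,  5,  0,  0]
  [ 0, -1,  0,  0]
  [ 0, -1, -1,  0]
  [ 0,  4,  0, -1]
A Jordan chain for λ = -1 of length 2:
v_1 = (5, 0, -1, 4)ᵀ
v_2 = (0, 1, 0, 0)ᵀ

Let N = A − (-1)·I. We want v_2 with N^2 v_2 = 0 but N^1 v_2 ≠ 0; then v_{j-1} := N · v_j for j = 2, …, 2.

Pick v_2 = (0, 1, 0, 0)ᵀ.
Then v_1 = N · v_2 = (5, 0, -1, 4)ᵀ.

Sanity check: (A − (-1)·I) v_1 = (0, 0, 0, 0)ᵀ = 0. ✓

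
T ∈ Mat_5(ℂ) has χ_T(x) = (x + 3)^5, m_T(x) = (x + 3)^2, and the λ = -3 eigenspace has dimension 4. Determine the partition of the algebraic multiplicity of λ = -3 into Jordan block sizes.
Block sizes for λ = -3: [2, 1, 1, 1]

Step 1 — from the characteristic polynomial, algebraic multiplicity of λ = -3 is 5. From dim ker(T − (-3)·I) = 4, there are exactly 4 Jordan blocks for λ = -3.
Step 2 — from the minimal polynomial, the factor (x + 3)^2 tells us the largest block for λ = -3 has size 2.
Step 3 — with total size 5, 4 blocks, and largest block 2, the block sizes (in nonincreasing order) are [2, 1, 1, 1].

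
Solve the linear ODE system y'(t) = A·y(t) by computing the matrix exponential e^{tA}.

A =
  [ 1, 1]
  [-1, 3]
e^{tA} =
  [-t*exp(2*t) + exp(2*t), t*exp(2*t)]
  [-t*exp(2*t), t*exp(2*t) + exp(2*t)]

Strategy: write A = P · J · P⁻¹ where J is a Jordan canonical form, so e^{tA} = P · e^{tJ} · P⁻¹, and e^{tJ} can be computed block-by-block.

A has Jordan form
J =
  [2, 1]
  [0, 2]
(up to reordering of blocks).

Per-block formulas:
  For a 2×2 Jordan block J_2(2): exp(t · J_2(2)) = e^(2t)·(I + t·N), where N is the 2×2 nilpotent shift.

After assembling e^{tJ} and conjugating by P, we get:

e^{tA} =
  [-t*exp(2*t) + exp(2*t), t*exp(2*t)]
  [-t*exp(2*t), t*exp(2*t) + exp(2*t)]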